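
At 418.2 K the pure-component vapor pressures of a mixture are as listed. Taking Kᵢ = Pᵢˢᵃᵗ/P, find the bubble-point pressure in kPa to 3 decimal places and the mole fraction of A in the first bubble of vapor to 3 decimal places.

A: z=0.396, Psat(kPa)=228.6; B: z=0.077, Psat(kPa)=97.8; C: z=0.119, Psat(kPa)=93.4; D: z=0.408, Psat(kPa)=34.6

Pbub = 123.288 kPa, y_A = 0.734

At the bubble point ψ → 0, so ΣzᵢKᵢ = 1 with Kᵢ = Pᵢˢᵃᵗ/P ⇒ P = ΣzᵢPᵢˢᵃᵗ.
P = 0.396·228.6 + 0.077·97.8 + 0.119·93.4 + 0.408·34.6 = 123.288 kPa
yᵢ = zᵢPᵢˢᵃᵗ/P ⇒ y_A = 0.396·228.6/123.288 = 0.734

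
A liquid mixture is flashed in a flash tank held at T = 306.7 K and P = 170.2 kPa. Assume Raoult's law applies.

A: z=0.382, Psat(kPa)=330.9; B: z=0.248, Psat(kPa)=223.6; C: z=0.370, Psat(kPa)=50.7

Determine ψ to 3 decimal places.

Raoult's law: Kᵢ = Pᵢˢᵃᵗ/P = Pᵢˢᵃᵗ/170.2.
  K_A = 330.9/170.2 = 1.94418, K_B = 223.6/170.2 = 1.31375, K_C = 50.7/170.2 = 0.29788
Material balance + equilibrium reduce to Σ zᵢ(Kᵢ−1)/(1+ψ(Kᵢ−1)) = 0.
Check two-phase: ΣzᵢKᵢ = 1.179 > 1 and Σzᵢ/Kᵢ = 1.627 > 1, so g(0) = 0.179 > 0 and g(1) = -0.627 < 0.
Iterate (Newton) starting at ψ = 0.5:
  ψ = 0.500: g = -0.0880, g' = -0.609 → ψ = 0.355
  ψ = 0.355: g = -0.0060, g' = -0.535 → ψ = 0.344
Converged at ψ = 0.344.

ψ = 0.344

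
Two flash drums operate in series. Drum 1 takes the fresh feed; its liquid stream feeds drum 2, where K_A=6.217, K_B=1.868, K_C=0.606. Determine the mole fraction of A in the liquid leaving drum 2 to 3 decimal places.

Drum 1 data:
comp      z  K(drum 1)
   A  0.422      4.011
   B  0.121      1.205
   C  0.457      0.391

x_A (drum 2) = 0.052

Drum 1:
Rachford–Rice: g(ψ₁) = Σ zᵢ(Kᵢ−1)/(1+ψ₁(Kᵢ−1)) = 0.
Feasibility: ΣzᵢKᵢ = 2.017, Σzᵢ/Kᵢ = 1.374 — both > 1, two phases present.
Newton–Raphson from ψ₁ = 0.5:
  ψ₁ = 0.500: g = 0.1295, g' = -0.964 → ψ₁ = 0.634
  ψ₁ = 0.634: g = 0.0051, g' = -0.906 → ψ₁ = 0.640
Converged at ψ₁ = 0.640.
Drum-1 compositions:
  A: x = 0.144, y = 0.578
  B: x = 0.107, y = 0.129
  C: x = 0.749, y = 0.293
Drum-2 feed = drum-1 liquid: z₂ = (0.1442, 0.1070, 0.7489).
Drum 2:
Material balance + equilibrium reduce to Σ zᵢ(Kᵢ−1)/(1+ψ₂(Kᵢ−1)) = 0.
Check two-phase: ΣzᵢKᵢ = 1.550 > 1 and Σzᵢ/Kᵢ = 1.316 > 1, so g(0) = 0.550 > 0 and g(1) = -0.316 < 0.
Newton–Raphson from ψ₂ = 0.62:
  ψ₂ = 0.620: g = -0.1524, g' = -0.456 → ψ₂ = 0.286
  ψ₂ = 0.286: g = 0.0436, g' = -0.831 → ψ₂ = 0.339
  ψ₂ = 0.339: g = 0.0032, g' = -0.716 → ψ₂ = 0.343
Converged at ψ₂ = 0.343.
  A: x = 0.052, y = 0.321
  B: x = 0.082, y = 0.154
  C: x = 0.866, y = 0.525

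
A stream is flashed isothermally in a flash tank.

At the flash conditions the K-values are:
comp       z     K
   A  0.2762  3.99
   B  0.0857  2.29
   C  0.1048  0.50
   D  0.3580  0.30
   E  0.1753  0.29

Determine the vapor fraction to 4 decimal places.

ψ = 0.2822

Let ψ = V/F and solve Σ zᵢ(Kᵢ−1)/(1+ψ(Kᵢ−1)) = 0.
g(0) = ΣzᵢKᵢ − 1 = 0.5089 and g(1) = 1 − Σzᵢ/Kᵢ = -1.1141, so a root lies in (0, 1).
Newton–Raphson from ψ = 0.69:
  ψ = 0.6900: g = -0.48062, g' = -1.3601 → ψ = 0.3366
  ψ = 0.3366: g = -0.06575, g' = -1.1734 → ψ = 0.2806
  ψ = 0.2806: g = 0.00202, g' = -1.2520 → ψ = 0.2822
Converged at ψ = 0.2822.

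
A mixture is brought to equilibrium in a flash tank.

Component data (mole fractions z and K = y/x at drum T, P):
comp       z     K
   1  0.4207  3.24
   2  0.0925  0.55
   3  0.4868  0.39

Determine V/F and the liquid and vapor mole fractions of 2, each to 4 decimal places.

V/F = 0.4587, x_2 = 0.1166, y_2 = 0.0641

Material balance + equilibrium reduce to Σ zᵢ(Kᵢ−1)/(1+V/F(Kᵢ−1)) = 0.
Feasibility: ΣzᵢKᵢ = 1.6038, Σzᵢ/Kᵢ = 1.5462 — both > 1, two phases present.
Newton–Raphson from V/F = 0.5:
  V/F = 0.5000: g = -0.03646, g' = -0.8759 → V/F = 0.4584
  V/F = 0.4584: g = 0.00032, g' = -0.8927 → V/F = 0.4587
Converged at V/F = 0.4587.
Compositions from xᵢ = zᵢ/(1+V/F(Kᵢ−1)), yᵢ = Kᵢxᵢ:
  1: x = 0.2075, y = 0.6723
  2: x = 0.1166, y = 0.0641
  3: x = 0.6759, y = 0.2636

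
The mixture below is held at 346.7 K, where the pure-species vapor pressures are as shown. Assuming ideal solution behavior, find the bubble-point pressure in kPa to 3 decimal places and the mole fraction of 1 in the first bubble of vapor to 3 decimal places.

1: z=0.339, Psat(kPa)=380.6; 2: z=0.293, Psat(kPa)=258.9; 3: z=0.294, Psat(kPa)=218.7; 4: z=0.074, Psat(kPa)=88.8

At the bubble point ψ → 0, so ΣzᵢKᵢ = 1 with Kᵢ = Pᵢˢᵃᵗ/P ⇒ P = ΣzᵢPᵢˢᵃᵗ.
P = 0.339·380.6 + 0.293·258.9 + 0.294·218.7 + 0.074·88.8 = 275.750 kPa
yᵢ = zᵢPᵢˢᵃᵗ/P ⇒ y_1 = 0.339·380.6/275.750 = 0.468

Pbub = 275.750 kPa, y_1 = 0.468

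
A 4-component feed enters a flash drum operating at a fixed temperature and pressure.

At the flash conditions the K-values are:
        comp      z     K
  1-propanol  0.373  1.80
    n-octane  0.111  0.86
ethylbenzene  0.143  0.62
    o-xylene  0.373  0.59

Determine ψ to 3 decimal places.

ψ = 0.258

Newton–Raphson from ψ = 0.58:
  ψ = 0.580: g = -0.0834, g' = -0.256 → ψ = 0.254
  ψ = 0.254: g = 0.0011, g' = -0.271 → ψ = 0.258
Converged at ψ = 0.258.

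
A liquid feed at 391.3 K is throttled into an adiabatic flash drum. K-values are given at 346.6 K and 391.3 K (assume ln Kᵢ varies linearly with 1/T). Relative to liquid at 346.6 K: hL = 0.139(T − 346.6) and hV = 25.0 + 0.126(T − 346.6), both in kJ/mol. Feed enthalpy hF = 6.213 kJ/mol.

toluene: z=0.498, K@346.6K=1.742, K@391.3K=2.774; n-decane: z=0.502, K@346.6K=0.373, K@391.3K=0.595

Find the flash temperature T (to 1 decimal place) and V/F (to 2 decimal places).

Adiabatic flash: solve Rachford–Rice at each trial T, then check hF = ψ·hV(T) + (1−ψ)·hL(T).
  T = 346.6 K: K = (1.742, 0.373), RR gives ψ = 0.118, H_out = 2.943 kJ/mol
  T = 391.3 K: K = (2.774, 0.595), RR gives ψ = 0.947, H_out = 29.330 kJ/mol
  T = 369.0 K: K = (2.231, 0.478), RR gives ψ = 0.546, H_out = 16.610 kJ/mol
  T = 357.8 K: K = (1.979, 0.424), RR gives ψ = 0.352, H_out = 10.296 kJ/mol
  T = 352.2 K: K = (1.859, 0.398), RR gives ψ = 0.243, H_out = 6.826 kJ/mol
  T = 349.4 K: K = (1.800, 0.385), RR gives ψ = 0.183, H_out = 4.949 kJ/mol
  T = 350.8 K: K = (1.829, 0.392), RR gives ψ = 0.213, H_out = 5.902 kJ/mol
Linear interpolation between T = 350.8 (H_out = 5.902) and T = 352.2 (H_out = 6.826) on hF = 6.213 gives T ≈ 351.3 K, at which ψ = 0.22.

T = 351.3 K, V/F = 0.22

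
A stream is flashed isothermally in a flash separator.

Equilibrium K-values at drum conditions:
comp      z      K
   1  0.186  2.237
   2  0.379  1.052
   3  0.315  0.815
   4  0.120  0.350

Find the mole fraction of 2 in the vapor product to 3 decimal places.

y_2 = 0.390

Iterate (Newton) starting at V/F = 0.5:
  V/F = 0.500: g = -0.0184, g' = -0.234 → V/F = 0.421
Converged at V/F = 0.421.
Compositions from xᵢ = zᵢ/(1+V/F(Kᵢ−1)), yᵢ = Kᵢxᵢ:
  1: x = 0.122, y = 0.274
  2: x = 0.371, y = 0.390
  3: x = 0.342, y = 0.278
  4: x = 0.165, y = 0.058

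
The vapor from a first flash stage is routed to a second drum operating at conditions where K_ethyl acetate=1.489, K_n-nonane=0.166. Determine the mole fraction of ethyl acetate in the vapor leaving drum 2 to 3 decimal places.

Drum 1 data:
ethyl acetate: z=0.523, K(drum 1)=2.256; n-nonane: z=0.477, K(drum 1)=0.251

Drum 1:
Binary case is linear: z₁(K₁−1)(1+ψ₁(K₂−1)) + z₂(K₂−1)(1+ψ₁(K₁−1)) = 0
⇒ ψ₁ = [z₁(K₁−1)+z₂(K₂−1)] / [−(K₁−1)(K₂−1)] = 0.2996/0.9407 = 0.318
Drum-1 compositions:
  ethyl acetate: x = 0.374, y = 0.843
  n-nonane: x = 0.626, y = 0.157
Drum-2 feed = drum-1 vapor: z₂ = (0.8428, 0.1572).
Drum 2:
Let ψ₂ = V/F and solve Σ zᵢ(Kᵢ−1)/(1+ψ₂(Kᵢ−1)) = 0.
g(0) = ΣzᵢKᵢ − 1 = 0.281 and g(1) = 1 − Σzᵢ/Kᵢ = -0.513, so a root lies in (0, 1).
Binary case is linear: z₁(K₁−1)(1+ψ₂(K₂−1)) + z₂(K₂−1)(1+ψ₂(K₁−1)) = 0
⇒ ψ₂ = [z₁(K₁−1)+z₂(K₂−1)] / [−(K₁−1)(K₂−1)] = 0.2810/0.4078 = 0.689
  ethyl acetate: x = 0.630, y = 0.939
  n-nonane: x = 0.370, y = 0.061

y_ethyl acetate (drum 2) = 0.939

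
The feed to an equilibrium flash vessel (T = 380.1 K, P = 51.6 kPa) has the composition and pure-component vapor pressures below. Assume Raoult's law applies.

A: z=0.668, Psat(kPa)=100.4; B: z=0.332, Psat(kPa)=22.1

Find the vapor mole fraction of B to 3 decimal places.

y_B = 0.267

Raoult's law: Kᵢ = Pᵢˢᵃᵗ/P = Pᵢˢᵃᵗ/51.6.
  K_A = 100.4/51.6 = 1.94574, K_B = 22.1/51.6 = 0.42829
Rachford–Rice: g(V/F) = Σ zᵢ(Kᵢ−1)/(1+V/F(Kᵢ−1)) = 0.
Check two-phase: ΣzᵢKᵢ = 1.442 > 1 and Σzᵢ/Kᵢ = 1.118 > 1, so g(0) = 0.442 > 0 and g(1) = -0.118 < 0.
Newton–Raphson from V/F = 0.5:
  V/F = 0.500: g = 0.1631, g' = -0.488 → V/F = 0.834
  V/F = 0.834: g = -0.0097, g' = -0.583 → V/F = 0.818
  V/F = 0.818: g = -0.0001, g' = -0.573 → V/F = 0.817
Converged at V/F = 0.817.
Compositions from xᵢ = zᵢ/(1+V/F(Kᵢ−1)), yᵢ = Kᵢxᵢ:
  A: x = 0.377, y = 0.733
  B: x = 0.623, y = 0.267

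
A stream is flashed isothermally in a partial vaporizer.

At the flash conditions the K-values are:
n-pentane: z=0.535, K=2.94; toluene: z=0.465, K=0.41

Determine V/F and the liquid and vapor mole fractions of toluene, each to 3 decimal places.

V/F = 0.667, x_toluene = 0.767, y_toluene = 0.314

Rachford–Rice: g(V/F) = Σ zᵢ(Kᵢ−1)/(1+V/F(Kᵢ−1)) = 0.
g(0) = ΣzᵢKᵢ − 1 = 0.764 and g(1) = 1 − Σzᵢ/Kᵢ = -0.316, so a root lies in (0, 1).
Binary case is linear: z₁(K₁−1)(1+V/F(K₂−1)) + z₂(K₂−1)(1+V/F(K₁−1)) = 0
⇒ V/F = [z₁(K₁−1)+z₂(K₂−1)] / [−(K₁−1)(K₂−1)] = 0.7635/1.1446 = 0.667
Compositions from xᵢ = zᵢ/(1+V/F(Kᵢ−1)), yᵢ = Kᵢxᵢ:
  n-pentane: x = 0.233, y = 0.686
  toluene: x = 0.767, y = 0.314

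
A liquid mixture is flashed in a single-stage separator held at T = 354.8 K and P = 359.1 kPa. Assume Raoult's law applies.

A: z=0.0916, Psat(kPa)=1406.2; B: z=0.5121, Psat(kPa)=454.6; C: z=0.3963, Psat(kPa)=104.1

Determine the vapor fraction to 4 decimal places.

Raoult's law: Kᵢ = Pᵢˢᵃᵗ/P = Pᵢˢᵃᵗ/359.1.
  K_A = 1406.2/359.1 = 3.915901, K_B = 454.6/359.1 = 1.265943, K_C = 104.1/359.1 = 0.289891
Rachford–Rice: g(ψ) = Σ zᵢ(Kᵢ−1)/(1+ψ(Kᵢ−1)) = 0.
g(0) = ΣzᵢKᵢ − 1 = 0.1219 and g(1) = 1 − Σzᵢ/Kᵢ = -0.7950, so a root lies in (0, 1).
Newton–Raphson from ψ = 0.55:
  ψ = 0.5500: g = -0.24037, g' = -0.6805 → ψ = 0.1968
  ψ = 0.1968: g = -0.02799, g' = -0.6172 → ψ = 0.1514
  ψ = 0.1514: g = 0.00088, g' = -0.6592 → ψ = 0.1528
Converged at ψ = 0.1528.

ψ = 0.1528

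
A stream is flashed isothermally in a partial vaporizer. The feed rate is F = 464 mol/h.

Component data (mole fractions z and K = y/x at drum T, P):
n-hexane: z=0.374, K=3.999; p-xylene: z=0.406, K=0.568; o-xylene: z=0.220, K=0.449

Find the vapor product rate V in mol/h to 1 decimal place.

V = 267.4 mol/h

Iterate (Newton) starting at ψ = 0.5:
  ψ = 0.500: g = 0.0577, g' = -0.789 → ψ = 0.573
  ψ = 0.573: g = 0.0023, g' = -0.732 → ψ = 0.576
Converged at ψ = 0.576.
Then V = ψ·F = 0.5762·464 = 267.4 mol/h and L = F − V = 196.6 mol/h.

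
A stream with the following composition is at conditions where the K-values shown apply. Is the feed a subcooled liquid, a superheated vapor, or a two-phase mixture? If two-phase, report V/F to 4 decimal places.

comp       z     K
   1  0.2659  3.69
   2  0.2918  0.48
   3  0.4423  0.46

ΣzᵢKᵢ = 1.3247; Σzᵢ/Kᵢ = 1.6415.
Both exceed 1, so a two-phase solution exists.
Let ψ = V/F and solve Σ zᵢ(Kᵢ−1)/(1+ψ(Kᵢ−1)) = 0.
Iterate (Newton) starting at ψ = 0.63:
  ψ = 0.6300: g = -0.32222, g' = -0.7358 → ψ = 0.1921
  ψ = 0.1921: g = 0.03657, g' = -1.0944 → ψ = 0.2255
  ψ = 0.2255: g = 0.00139, g' = -1.0140 → ψ = 0.2268
Converged at ψ = 0.2268.

two-phase, V/F = 0.2268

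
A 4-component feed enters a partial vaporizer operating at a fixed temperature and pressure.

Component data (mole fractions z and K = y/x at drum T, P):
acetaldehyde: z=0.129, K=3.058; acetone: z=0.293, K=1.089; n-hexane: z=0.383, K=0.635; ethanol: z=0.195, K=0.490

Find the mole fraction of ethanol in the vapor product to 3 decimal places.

Newton iteration, ψ⁰ = 0.44:
  ψ = 0.440: g = -0.1303, g' = -0.309 → ψ = 0.019
  ψ = 0.019: g = 0.0405, g' = -0.612 → ψ = 0.085
  ψ = 0.085: g = 0.0037, g' = -0.508 → ψ = 0.092
Converged at ψ = 0.092.
Compositions from xᵢ = zᵢ/(1+ψ(Kᵢ−1)), yᵢ = Kᵢxᵢ:
  acetaldehyde: x = 0.108, y = 0.332
  acetone: x = 0.291, y = 0.316
  n-hexane: x = 0.396, y = 0.252
  ethanol: x = 0.205, y = 0.100

y_ethanol = 0.100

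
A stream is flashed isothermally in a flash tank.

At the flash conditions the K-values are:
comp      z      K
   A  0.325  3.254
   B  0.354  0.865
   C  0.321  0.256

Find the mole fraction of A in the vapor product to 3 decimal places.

Let ψ = V/F and solve Σ zᵢ(Kᵢ−1)/(1+ψ(Kᵢ−1)) = 0.
Check two-phase: ΣzᵢKᵢ = 1.446 > 1 and Σzᵢ/Kᵢ = 1.763 > 1, so g(0) = 0.446 > 0 and g(1) = -0.763 < 0.
Newton–Raphson from ψ = 0.68:
  ψ = 0.680: g = -0.2468, g' = -0.993 → ψ = 0.432
  ψ = 0.432: g = -0.0312, g' = -0.817 → ψ = 0.393
  ψ = 0.393: g = 0.0001, g' = -0.826 → ψ = 0.394
Converged at ψ = 0.394.
Compositions from xᵢ = zᵢ/(1+ψ(Kᵢ−1)), yᵢ = Kᵢxᵢ:
  A: x = 0.172, y = 0.560
  B: x = 0.374, y = 0.323
  C: x = 0.454, y = 0.116

y_A = 0.560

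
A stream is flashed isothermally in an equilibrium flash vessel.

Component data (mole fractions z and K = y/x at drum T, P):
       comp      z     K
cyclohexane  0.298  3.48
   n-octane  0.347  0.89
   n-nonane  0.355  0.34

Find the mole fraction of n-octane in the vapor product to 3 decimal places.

Material balance + equilibrium reduce to Σ zᵢ(Kᵢ−1)/(1+ψ(Kᵢ−1)) = 0.
g(0) = ΣzᵢKᵢ − 1 = 0.467 and g(1) = 1 − Σzᵢ/Kᵢ = -0.520, so a root lies in (0, 1).
Newton–Raphson from ψ = 0.62:
  ψ = 0.620: g = -0.1463, g' = -0.732 → ψ = 0.420
  ψ = 0.420: g = -0.0024, g' = -0.740 → ψ = 0.417
Converged at ψ = 0.417.
Compositions from xᵢ = zᵢ/(1+ψ(Kᵢ−1)), yᵢ = Kᵢxᵢ:
  cyclohexane: x = 0.146, y = 0.510
  n-octane: x = 0.364, y = 0.324
  n-nonane: x = 0.490, y = 0.167

y_n-octane = 0.324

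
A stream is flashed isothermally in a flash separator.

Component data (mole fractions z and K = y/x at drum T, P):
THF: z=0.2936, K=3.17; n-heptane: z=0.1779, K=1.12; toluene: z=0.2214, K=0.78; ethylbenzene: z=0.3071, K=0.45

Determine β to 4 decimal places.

β = 0.5763

Material balance + equilibrium reduce to Σ zᵢ(Kᵢ−1)/(1+β(Kᵢ−1)) = 0.
Check two-phase: ΣzᵢKᵢ = 1.4408 > 1 and Σzᵢ/Kᵢ = 1.2177 > 1, so g(0) = 0.4408 > 0 and g(1) = -0.2177 < 0.
Newton–Raphson from β = 0.64:
  β = 0.6400: g = -0.03081, g' = -0.4802 → β = 0.5758
  β = 0.5758: g = 0.00021, g' = -0.4885 → β = 0.5763
Converged at β = 0.5763.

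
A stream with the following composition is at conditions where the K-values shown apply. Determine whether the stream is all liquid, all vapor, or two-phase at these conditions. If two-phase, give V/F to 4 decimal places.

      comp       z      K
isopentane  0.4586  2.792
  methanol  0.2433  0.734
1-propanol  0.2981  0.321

two-phase, V/F = 0.5701

ΣzᵢKᵢ = 1.5547; Σzᵢ/Kᵢ = 1.4244.
Both exceed 1, so a two-phase solution exists.
Material balance + equilibrium reduce to Σ zᵢ(Kᵢ−1)/(1+ψ(Kᵢ−1)) = 0.
Iterate (Newton) starting at ψ = 0.5:
  ψ = 0.5000: g = 0.05235, g' = -0.7476 → ψ = 0.5700
  ψ = 0.5700: g = 0.00003, g' = -0.7501 → ψ = 0.5701
Converged at ψ = 0.5701.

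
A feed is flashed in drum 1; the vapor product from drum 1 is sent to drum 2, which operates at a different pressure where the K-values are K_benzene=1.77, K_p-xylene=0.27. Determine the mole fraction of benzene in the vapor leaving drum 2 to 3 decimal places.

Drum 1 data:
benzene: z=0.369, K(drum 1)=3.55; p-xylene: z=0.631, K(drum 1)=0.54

Drum 1:
Binary case is linear: z₁(K₁−1)(1+ψ₁(K₂−1)) + z₂(K₂−1)(1+ψ₁(K₁−1)) = 0
⇒ ψ₁ = [z₁(K₁−1)+z₂(K₂−1)] / [−(K₁−1)(K₂−1)] = 0.6507/1.1730 = 0.555
Drum-1 compositions:
  benzene: x = 0.153, y = 0.543
  p-xylene: x = 0.847, y = 0.457
Drum-2 feed = drum-1 vapor: z₂ = (0.5425, 0.4575).
Drum 2:
Iterate (Newton) starting at ψ₂ = 0.45:
  ψ₂ = 0.450: g = -0.1871, g' = -0.718 → ψ₂ = 0.189
  ψ₂ = 0.189: g = -0.0230, g' = -0.573 → ψ₂ = 0.149
Converged at ψ₂ = 0.149.
  benzene: x = 0.487, y = 0.861
  p-xylene: x = 0.513, y = 0.139

y_benzene (drum 2) = 0.861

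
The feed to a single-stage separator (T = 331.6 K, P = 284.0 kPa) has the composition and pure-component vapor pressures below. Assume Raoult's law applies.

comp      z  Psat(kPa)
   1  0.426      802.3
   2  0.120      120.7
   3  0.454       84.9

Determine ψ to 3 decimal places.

Raoult's law: Kᵢ = Pᵢˢᵃᵗ/P = Pᵢˢᵃᵗ/284.0.
  K_1 = 802.3/284.0 = 2.82500, K_2 = 120.7/284.0 = 0.42500, K_3 = 84.9/284.0 = 0.29894
Let ψ = V/F and solve Σ zᵢ(Kᵢ−1)/(1+ψ(Kᵢ−1)) = 0.
Check two-phase: ΣzᵢKᵢ = 1.390 > 1 and Σzᵢ/Kᵢ = 1.952 > 1, so g(0) = 0.390 > 0 and g(1) = -0.952 < 0.
Newton–Raphson from ψ = 0.5:
  ψ = 0.500: g = -0.1804, g' = -0.995 → ψ = 0.319
  ψ = 0.319: g = -0.0028, g' = -0.997 → ψ = 0.316
Converged at ψ = 0.316.

ψ = 0.316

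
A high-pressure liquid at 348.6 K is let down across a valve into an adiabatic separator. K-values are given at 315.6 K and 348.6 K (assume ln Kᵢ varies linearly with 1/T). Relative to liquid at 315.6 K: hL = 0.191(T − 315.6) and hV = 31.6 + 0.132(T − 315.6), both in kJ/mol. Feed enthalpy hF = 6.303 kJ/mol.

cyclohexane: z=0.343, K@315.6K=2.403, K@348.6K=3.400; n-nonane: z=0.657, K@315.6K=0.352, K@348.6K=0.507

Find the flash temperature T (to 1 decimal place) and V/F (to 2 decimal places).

T = 323.4 K, V/F = 0.15

Adiabatic flash: solve Rachford–Rice at each trial T, then check hF = ψ·hV(T) + (1−ψ)·hL(T).
  T = 315.6 K: K = (2.403, 0.352), RR gives ψ = 0.061, H_out = 1.929 kJ/mol
  T = 348.6 K: K = (3.400, 0.507), RR gives ψ = 0.422, H_out = 18.816 kJ/mol
  T = 332.1 K: K = (2.883, 0.426), RR gives ψ = 0.249, H_out = 10.777 kJ/mol
  T = 323.9 K: K = (2.640, 0.389), RR gives ψ = 0.160, H_out = 6.571 kJ/mol
  T = 319.8 K: K = (2.522, 0.370), RR gives ψ = 0.113, H_out = 4.341 kJ/mol
  T = 321.9 K: K = (2.582, 0.380), RR gives ψ = 0.137, H_out = 5.497 kJ/mol
Linear interpolation between T = 321.9 (H_out = 5.497) and T = 323.9 (H_out = 6.571) on hF = 6.303 gives T ≈ 323.4 K, at which ψ = 0.15.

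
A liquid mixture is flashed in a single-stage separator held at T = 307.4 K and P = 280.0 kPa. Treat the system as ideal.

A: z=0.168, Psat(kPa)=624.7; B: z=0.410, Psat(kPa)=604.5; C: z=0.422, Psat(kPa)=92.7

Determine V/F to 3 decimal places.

V/F = 0.506

Raoult's law: Kᵢ = Pᵢˢᵃᵗ/P = Pᵢˢᵃᵗ/280.0.
  K_A = 624.7/280.0 = 2.23107, K_B = 604.5/280.0 = 2.15893, K_C = 92.7/280.0 = 0.33107
Material balance + equilibrium reduce to Σ zᵢ(Kᵢ−1)/(1+V/F(Kᵢ−1)) = 0.
Check two-phase: ΣzᵢKᵢ = 1.400 > 1 and Σzᵢ/Kᵢ = 1.540 > 1, so g(0) = 0.400 > 0 and g(1) = -0.540 < 0.
Newton iteration, V/F⁰ = 0.35:
  V/F = 0.350: g = 0.1140, g' = -0.725 → V/F = 0.507
  V/F = 0.507: g = -0.0007, g' = -0.747 → V/F = 0.506
Converged at V/F = 0.506.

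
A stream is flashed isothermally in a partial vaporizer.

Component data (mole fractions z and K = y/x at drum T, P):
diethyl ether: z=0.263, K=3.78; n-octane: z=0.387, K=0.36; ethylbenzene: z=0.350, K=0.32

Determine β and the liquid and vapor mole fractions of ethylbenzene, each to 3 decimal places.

Rachford–Rice: g(β) = Σ zᵢ(Kᵢ−1)/(1+β(Kᵢ−1)) = 0.
Feasibility: ΣzᵢKᵢ = 1.245, Σzᵢ/Kᵢ = 2.238 — both > 1, two phases present.
Newton iteration, β⁰ = 0.5:
  β = 0.500: g = -0.4189, g' = -1.070 → β = 0.109
  β = 0.109: g = 0.0385, g' = -1.571 → β = 0.133
  β = 0.133: g = 0.0013, g' = -1.468 → β = 0.134
Converged at β = 0.134.
Compositions from xᵢ = zᵢ/(1+β(Kᵢ−1)), yᵢ = Kᵢxᵢ:
  diethyl ether: x = 0.192, y = 0.724
  n-octane: x = 0.423, y = 0.152
  ethylbenzene: x = 0.385, y = 0.123

β = 0.134, x_ethylbenzene = 0.385, y_ethylbenzene = 0.123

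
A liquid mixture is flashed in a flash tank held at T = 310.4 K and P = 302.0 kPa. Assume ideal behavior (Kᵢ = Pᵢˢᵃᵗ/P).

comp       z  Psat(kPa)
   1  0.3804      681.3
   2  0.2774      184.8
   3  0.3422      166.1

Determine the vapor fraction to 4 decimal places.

Raoult's law: Kᵢ = Pᵢˢᵃᵗ/P = Pᵢˢᵃᵗ/302.0.
  K_1 = 681.3/302.0 = 2.255960, K_2 = 184.8/302.0 = 0.611921, K_3 = 166.1/302.0 = 0.550000
Let ψ = V/F and solve Σ zᵢ(Kᵢ−1)/(1+ψ(Kᵢ−1)) = 0.
Check two-phase: ΣzᵢKᵢ = 1.2161 > 1 and Σzᵢ/Kᵢ = 1.2441 > 1, so g(0) = 0.2161 > 0 and g(1) = -0.2441 < 0.
Iterate (Newton) starting at ψ = 0.5:
  ψ = 0.5000: g = -0.03880, g' = -0.4061 → ψ = 0.4045
  ψ = 0.4045: g = 0.00087, g' = -0.4262 → ψ = 0.4065
Converged at ψ = 0.4065.

ψ = 0.4065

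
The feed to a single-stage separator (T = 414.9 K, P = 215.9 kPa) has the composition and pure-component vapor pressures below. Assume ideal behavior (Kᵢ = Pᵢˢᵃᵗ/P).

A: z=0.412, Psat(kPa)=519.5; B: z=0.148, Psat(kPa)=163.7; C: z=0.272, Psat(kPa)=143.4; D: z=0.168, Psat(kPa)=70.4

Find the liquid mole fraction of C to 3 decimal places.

Raoult's law: Kᵢ = Pᵢˢᵃᵗ/P = Pᵢˢᵃᵗ/215.9.
  K_A = 519.5/215.9 = 2.40621, K_B = 163.7/215.9 = 0.75822, K_C = 143.4/215.9 = 0.66420, K_D = 70.4/215.9 = 0.32608
Rachford–Rice: g(ψ) = Σ zᵢ(Kᵢ−1)/(1+ψ(Kᵢ−1)) = 0.
Feasibility: ΣzᵢKᵢ = 1.339, Σzᵢ/Kᵢ = 1.291 — both > 1, two phases present.
Newton–Raphson from ψ = 0.3:
  ψ = 0.300: g = 0.1254, g' = -0.571 → ψ = 0.520
  ψ = 0.520: g = 0.0089, g' = -0.509 → ψ = 0.537
Converged at ψ = 0.537.
Compositions from xᵢ = zᵢ/(1+ψ(Kᵢ−1)), yᵢ = Kᵢxᵢ:
  A: x = 0.235, y = 0.565
  B: x = 0.170, y = 0.129
  C: x = 0.332, y = 0.220
  D: x = 0.263, y = 0.086

x_C = 0.332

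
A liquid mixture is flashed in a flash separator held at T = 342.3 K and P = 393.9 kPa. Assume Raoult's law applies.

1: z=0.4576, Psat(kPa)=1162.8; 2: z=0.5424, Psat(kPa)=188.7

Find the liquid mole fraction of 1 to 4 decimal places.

x_1 = 0.2107

Raoult's law: Kᵢ = Pᵢˢᵃᵗ/P = Pᵢˢᵃᵗ/393.9.
  K_1 = 1162.8/393.9 = 2.952018, K_2 = 188.7/393.9 = 0.479056
Binary case is linear: z₁(K₁−1)(1+V/F(K₂−1)) + z₂(K₂−1)(1+V/F(K₁−1)) = 0
⇒ V/F = [z₁(K₁−1)+z₂(K₂−1)] / [−(K₁−1)(K₂−1)] = 0.61068/1.01689 = 0.6005
Compositions from xᵢ = zᵢ/(1+V/F(Kᵢ−1)), yᵢ = Kᵢxᵢ:
  1: x = 0.2107, y = 0.6219
  2: x = 0.7893, y = 0.3781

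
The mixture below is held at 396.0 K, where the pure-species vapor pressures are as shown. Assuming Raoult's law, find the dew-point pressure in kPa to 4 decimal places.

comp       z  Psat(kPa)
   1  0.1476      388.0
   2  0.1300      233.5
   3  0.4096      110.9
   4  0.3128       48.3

At the dew point ψ → 1, so Σzᵢ/Kᵢ = 1 with Kᵢ = Pᵢˢᵃᵗ/P ⇒ 1/P = Σzᵢ/Pᵢˢᵃᵗ.
1/P = 0.1476/388.0 + 0.1300/233.5 + 0.4096/110.9 + 0.3128/48.3 = 0.0111068 ⇒ P = 90.0352 kPa

Pdew = 90.0352 kPa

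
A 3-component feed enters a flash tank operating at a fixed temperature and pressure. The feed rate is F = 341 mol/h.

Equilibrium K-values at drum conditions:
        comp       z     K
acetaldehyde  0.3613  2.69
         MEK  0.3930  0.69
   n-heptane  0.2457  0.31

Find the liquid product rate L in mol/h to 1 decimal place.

L = 209.3 mol/h

Let ψ = V/F and solve Σ zᵢ(Kᵢ−1)/(1+ψ(Kᵢ−1)) = 0.
g(0) = ΣzᵢKᵢ − 1 = 0.3192 and g(1) = 1 − Σzᵢ/Kᵢ = -0.4965, so a root lies in (0, 1).
Newton–Raphson from ψ = 0.7:
  ψ = 0.7000: g = -0.20381, g' = -0.7158 → ψ = 0.4153
  ψ = 0.4153: g = -0.01866, g' = -0.6359 → ψ = 0.3859
  ψ = 0.3859: g = 0.00011, g' = -0.6440 → ψ = 0.3861
Converged at ψ = 0.3861.
Then V = ψ·F = 0.3861·341 = 131.7 mol/h and L = F − V = 209.3 mol/h.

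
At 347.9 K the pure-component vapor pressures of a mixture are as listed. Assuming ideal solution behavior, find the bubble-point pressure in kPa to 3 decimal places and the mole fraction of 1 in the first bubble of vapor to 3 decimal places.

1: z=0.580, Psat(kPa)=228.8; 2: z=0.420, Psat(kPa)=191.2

At the bubble point ψ → 0, so ΣzᵢKᵢ = 1 with Kᵢ = Pᵢˢᵃᵗ/P ⇒ P = ΣzᵢPᵢˢᵃᵗ.
P = 0.580·228.8 + 0.420·191.2 = 213.008 kPa
yᵢ = zᵢPᵢˢᵃᵗ/P ⇒ y_1 = 0.580·228.8/213.008 = 0.623

Pbub = 213.008 kPa, y_1 = 0.623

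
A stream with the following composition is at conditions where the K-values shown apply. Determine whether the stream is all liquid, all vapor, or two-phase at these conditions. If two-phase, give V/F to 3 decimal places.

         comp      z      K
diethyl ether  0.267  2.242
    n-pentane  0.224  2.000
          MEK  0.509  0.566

two-phase, V/F = 0.679

ΣzᵢKᵢ = 1.335; Σzᵢ/Kᵢ = 1.130.
Both exceed 1, so a two-phase solution exists.
Newton–Raphson from ψ = 0.49:
  ψ = 0.490: g = 0.0759, g' = -0.415 → ψ = 0.673
  ψ = 0.673: g = 0.0025, g' = -0.394 → ψ = 0.679
Converged at ψ = 0.679.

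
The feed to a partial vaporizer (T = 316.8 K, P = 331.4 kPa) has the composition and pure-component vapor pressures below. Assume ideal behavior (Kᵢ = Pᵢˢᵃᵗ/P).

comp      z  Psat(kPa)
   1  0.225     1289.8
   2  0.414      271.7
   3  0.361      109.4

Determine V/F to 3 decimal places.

V/F = 0.260

Raoult's law: Kᵢ = Pᵢˢᵃᵗ/P = Pᵢˢᵃᵗ/331.4.
  K_1 = 1289.8/331.4 = 3.89197, K_2 = 271.7/331.4 = 0.81986, K_3 = 109.4/331.4 = 0.33011
Rachford–Rice: g(V/F) = Σ zᵢ(Kᵢ−1)/(1+V/F(Kᵢ−1)) = 0.
g(0) = ΣzᵢKᵢ − 1 = 0.334 and g(1) = 1 − Σzᵢ/Kᵢ = -0.656, so a root lies in (0, 1).
Newton iteration, V/F⁰ = 0.42:
  V/F = 0.420: g = -0.1234, g' = -0.713 → V/F = 0.247
  V/F = 0.247: g = 0.0117, g' = -0.888 → V/F = 0.260
Converged at V/F = 0.260.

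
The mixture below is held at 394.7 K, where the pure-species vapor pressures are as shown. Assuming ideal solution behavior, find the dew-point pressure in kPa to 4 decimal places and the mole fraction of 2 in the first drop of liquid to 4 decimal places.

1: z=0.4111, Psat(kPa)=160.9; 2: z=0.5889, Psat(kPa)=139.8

At the dew point ψ → 1, so Σzᵢ/Kᵢ = 1 with Kᵢ = Pᵢˢᵃᵗ/P ⇒ 1/P = Σzᵢ/Pᵢˢᵃᵗ.
1/P = 0.4111/160.9 + 0.5889/139.8 = 0.0067674 ⇒ P = 147.7662 kPa
xᵢ = zᵢP/Pᵢˢᵃᵗ ⇒ x_2 = 0.5889·147.7662/139.8 = 0.6225

Pdew = 147.7662 kPa, x_2 = 0.6225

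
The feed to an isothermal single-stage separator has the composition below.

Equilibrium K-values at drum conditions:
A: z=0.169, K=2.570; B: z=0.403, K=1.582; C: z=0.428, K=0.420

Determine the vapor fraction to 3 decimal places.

Newton–Raphson from ψ = 0.69:
  ψ = 0.690: g = -0.1192, g' = -0.566 → ψ = 0.479
  ψ = 0.479: g = -0.0090, g' = -0.495 → ψ = 0.461
Converged at ψ = 0.461.

ψ = 0.461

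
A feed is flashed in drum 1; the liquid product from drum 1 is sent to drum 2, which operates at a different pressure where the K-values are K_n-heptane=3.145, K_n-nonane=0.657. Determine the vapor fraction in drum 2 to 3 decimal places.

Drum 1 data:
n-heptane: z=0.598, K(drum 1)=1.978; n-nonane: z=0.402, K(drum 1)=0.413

V/F (drum 2) = 0.802

Drum 1:
Newton iteration, ψ₁⁰ = 0.56:
  ψ₁ = 0.560: g = 0.0264, g' = -0.546 → ψ₁ = 0.608
Converged at ψ₁ = 0.608.
Drum-1 compositions:
  n-heptane: x = 0.375, y = 0.742
  n-nonane: x = 0.625, y = 0.258
Drum-2 feed = drum-1 liquid: z₂ = (0.3751, 0.6249).
Drum 2:
Let ψ₂ = V/F and solve Σ zᵢ(Kᵢ−1)/(1+ψ₂(Kᵢ−1)) = 0.
g(0) = ΣzᵢKᵢ − 1 = 0.590 and g(1) = 1 − Σzᵢ/Kᵢ = -0.070, so a root lies in (0, 1).
Newton iteration, ψ₂⁰ = 0.55:
  ψ₂ = 0.550: g = 0.1049, g' = -0.475 → ψ₂ = 0.771
  ψ₂ = 0.771: g = 0.0118, g' = -0.381 → ψ₂ = 0.802
Converged at ψ₂ = 0.802.
  n-heptane: x = 0.138, y = 0.434
  n-nonane: x = 0.862, y = 0.566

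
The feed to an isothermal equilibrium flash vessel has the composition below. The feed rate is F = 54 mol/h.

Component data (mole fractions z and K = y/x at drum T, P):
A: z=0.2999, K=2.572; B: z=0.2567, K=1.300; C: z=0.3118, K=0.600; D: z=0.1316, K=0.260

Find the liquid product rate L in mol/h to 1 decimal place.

Material balance + equilibrium reduce to Σ zᵢ(Kᵢ−1)/(1+ψ(Kᵢ−1)) = 0.
g(0) = ΣzᵢKᵢ − 1 = 0.3263 and g(1) = 1 − Σzᵢ/Kᵢ = -0.3399, so a root lies in (0, 1).
Iterate (Newton) starting at ψ = 0.5:
  ψ = 0.5000: g = 0.02045, g' = -0.5093 → ψ = 0.5402
  ψ = 0.5402: g = -0.00010, g' = -0.5150 → ψ = 0.5400
Converged at ψ = 0.5400.
Then V = ψ·F = 0.5400·54 = 29.2 mol/h and L = F − V = 24.8 mol/h.

L = 24.8 mol/h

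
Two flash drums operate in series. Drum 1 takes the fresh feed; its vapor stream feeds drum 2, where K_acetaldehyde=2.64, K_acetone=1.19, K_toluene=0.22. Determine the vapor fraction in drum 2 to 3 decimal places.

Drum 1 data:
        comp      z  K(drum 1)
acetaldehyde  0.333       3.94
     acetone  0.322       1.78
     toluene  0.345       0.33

Drum 1:
Material balance + equilibrium reduce to Σ zᵢ(Kᵢ−1)/(1+ψ₁(Kᵢ−1)) = 0.
g(0) = ΣzᵢKᵢ − 1 = 0.999 and g(1) = 1 − Σzᵢ/Kᵢ = -0.311, so a root lies in (0, 1).
Newton–Raphson from ψ₁ = 0.56:
  ψ₁ = 0.560: g = 0.1748, g' = -0.903 → ψ₁ = 0.754
  ψ₁ = 0.754: g = -0.0043, g' = -0.988 → ψ₁ = 0.749
Converged at ψ₁ = 0.749.
Drum-1 compositions:
  acetaldehyde: x = 0.104, y = 0.410
  acetone: x = 0.203, y = 0.362
  toluene: x = 0.693, y = 0.229
Drum-2 feed = drum-1 vapor: z₂ = (0.4096, 0.3617, 0.2286).
Drum 2:
Rachford–Rice: g(ψ₂) = Σ zᵢ(Kᵢ−1)/(1+ψ₂(Kᵢ−1)) = 0.
g(0) = ΣzᵢKᵢ − 1 = 0.562 and g(1) = 1 − Σzᵢ/Kᵢ = -0.498, so a root lies in (0, 1).
Newton–Raphson from ψ₂ = 0.69:
  ψ₂ = 0.690: g = -0.0102, g' = -0.905 → ψ₂ = 0.679
Converged at ψ₂ = 0.679.
  acetaldehyde: x = 0.194, y = 0.512
  acetone: x = 0.320, y = 0.381
  toluene: x = 0.486, y = 0.107

V/F (drum 2) = 0.679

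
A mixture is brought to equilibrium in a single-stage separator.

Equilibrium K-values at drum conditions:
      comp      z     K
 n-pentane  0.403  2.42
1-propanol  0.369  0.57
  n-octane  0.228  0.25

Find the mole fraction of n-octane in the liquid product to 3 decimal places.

x_n-octane = 0.294

Rachford–Rice: g(β) = Σ zᵢ(Kᵢ−1)/(1+β(Kᵢ−1)) = 0.
g(0) = ΣzᵢKᵢ − 1 = 0.243 and g(1) = 1 − Σzᵢ/Kᵢ = -0.726, so a root lies in (0, 1).
Newton–Raphson from β = 0.5:
  β = 0.500: g = -0.1411, g' = -0.717 → β = 0.303
  β = 0.303: g = -0.0038, g' = -0.702 → β = 0.298
Converged at β = 0.298.
Compositions from xᵢ = zᵢ/(1+β(Kᵢ−1)), yᵢ = Kᵢxᵢ:
  n-pentane: x = 0.283, y = 0.685
  1-propanol: x = 0.423, y = 0.241
  n-octane: x = 0.294, y = 0.073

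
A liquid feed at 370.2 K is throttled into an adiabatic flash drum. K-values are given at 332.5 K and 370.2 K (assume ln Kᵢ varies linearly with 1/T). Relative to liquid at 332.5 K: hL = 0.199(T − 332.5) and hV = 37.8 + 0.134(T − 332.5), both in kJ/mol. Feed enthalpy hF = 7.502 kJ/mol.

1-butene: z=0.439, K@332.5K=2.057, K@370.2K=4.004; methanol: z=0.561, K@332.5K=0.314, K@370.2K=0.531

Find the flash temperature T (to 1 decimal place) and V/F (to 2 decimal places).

Adiabatic flash: solve Rachford–Rice at each trial T, then check hF = ψ·hV(T) + (1−ψ)·hL(T).
  T = 332.5 K: K = (2.057, 0.314), RR gives ψ = 0.109, H_out = 4.128 kJ/mol
  T = 370.2 K: K = (4.004, 0.531), RR gives ψ = 0.749, H_out = 33.989 kJ/mol
  T = 351.4 K: K = (2.924, 0.414), RR gives ψ = 0.458, H_out = 20.515 kJ/mol
  T = 341.9 K: K = (2.462, 0.362), RR gives ψ = 0.304, H_out = 13.186 kJ/mol
  T = 337.2 K: K = (2.253, 0.337), RR gives ψ = 0.215, H_out = 8.995 kJ/mol
  T = 334.9 K: K = (2.156, 0.326), RR gives ψ = 0.166, H_out = 6.717 kJ/mol
Linear interpolation between T = 334.9 (H_out = 6.717) and T = 337.2 (H_out = 8.995) on hF = 7.502 gives T ≈ 335.7 K, at which ψ = 0.18.

T = 335.7 K, V/F = 0.18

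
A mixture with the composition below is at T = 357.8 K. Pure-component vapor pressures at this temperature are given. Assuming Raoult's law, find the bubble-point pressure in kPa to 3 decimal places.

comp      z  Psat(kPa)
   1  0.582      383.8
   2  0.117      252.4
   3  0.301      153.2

At the bubble point ψ → 0, so ΣzᵢKᵢ = 1 with Kᵢ = Pᵢˢᵃᵗ/P ⇒ P = ΣzᵢPᵢˢᵃᵗ.
P = 0.582·383.8 + 0.117·252.4 + 0.301·153.2 = 299.016 kPa

Pbub = 299.016 kPa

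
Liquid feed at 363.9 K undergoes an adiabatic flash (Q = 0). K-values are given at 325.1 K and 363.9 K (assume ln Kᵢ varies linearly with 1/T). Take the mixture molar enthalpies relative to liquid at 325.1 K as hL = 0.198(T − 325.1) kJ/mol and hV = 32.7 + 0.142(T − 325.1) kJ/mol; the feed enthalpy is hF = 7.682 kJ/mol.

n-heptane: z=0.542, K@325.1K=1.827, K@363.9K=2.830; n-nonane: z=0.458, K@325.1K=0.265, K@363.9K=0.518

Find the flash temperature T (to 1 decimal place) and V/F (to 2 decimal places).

Adiabatic flash: solve Rachford–Rice at each trial T, then check hF = ψ·hV(T) + (1−ψ)·hL(T).
  T = 325.1 K: K = (1.827, 0.265), RR gives ψ = 0.184, H_out = 6.004 kJ/mol
  T = 363.9 K: K = (2.830, 0.518), RR gives ψ = 0.874, H_out = 34.370 kJ/mol
  T = 344.5 K: K = (2.302, 0.378), RR gives ψ = 0.519, H_out = 20.249 kJ/mol
  T = 334.8 K: K = (2.058, 0.318), RR gives ψ = 0.362, H_out = 13.549 kJ/mol
  T = 330.0 K: K = (1.942, 0.291), RR gives ψ = 0.278, H_out = 9.987 kJ/mol
  T = 327.6 K: K = (1.885, 0.278), RR gives ψ = 0.233, H_out = 8.090 kJ/mol
  T = 326.4 K: K = (1.857, 0.272), RR gives ψ = 0.210, H_out = 7.105 kJ/mol
Linear interpolation between T = 326.4 (H_out = 7.105) and T = 327.6 (H_out = 8.090) on hF = 7.682 gives T ≈ 327.1 K, at which ψ = 0.22.

T = 327.1 K, V/F = 0.22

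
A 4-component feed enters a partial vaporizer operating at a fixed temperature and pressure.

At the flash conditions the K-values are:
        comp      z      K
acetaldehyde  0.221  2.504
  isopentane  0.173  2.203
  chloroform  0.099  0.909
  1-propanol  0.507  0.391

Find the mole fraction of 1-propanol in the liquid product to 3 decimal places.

Rachford–Rice: g(ψ) = Σ zᵢ(Kᵢ−1)/(1+ψ(Kᵢ−1)) = 0.
Feasibility: ΣzᵢKᵢ = 1.223, Σzᵢ/Kᵢ = 1.572 — both > 1, two phases present.
Newton–Raphson from ψ = 0.61:
  ψ = 0.610: g = -0.2074, g' = -0.696 → ψ = 0.312
  ψ = 0.312: g = -0.0130, g' = -0.651 → ψ = 0.292
Converged at ψ = 0.292.
Compositions from xᵢ = zᵢ/(1+ψ(Kᵢ−1)), yᵢ = Kᵢxᵢ:
  acetaldehyde: x = 0.154, y = 0.384
  isopentane: x = 0.128, y = 0.282
  chloroform: x = 0.102, y = 0.092
  1-propanol: x = 0.617, y = 0.241

x_1-propanol = 0.617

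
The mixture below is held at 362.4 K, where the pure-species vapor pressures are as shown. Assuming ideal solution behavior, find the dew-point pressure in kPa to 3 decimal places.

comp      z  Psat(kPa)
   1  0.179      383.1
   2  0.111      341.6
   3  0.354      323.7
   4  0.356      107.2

At the dew point ψ → 1, so Σzᵢ/Kᵢ = 1 with Kᵢ = Pᵢˢᵃᵗ/P ⇒ 1/P = Σzᵢ/Pᵢˢᵃᵗ.
1/P = 0.179/383.1 + 0.111/341.6 + 0.354/323.7 + 0.356/107.2 = 0.005207 ⇒ P = 192.061 kPa

Pdew = 192.061 kPa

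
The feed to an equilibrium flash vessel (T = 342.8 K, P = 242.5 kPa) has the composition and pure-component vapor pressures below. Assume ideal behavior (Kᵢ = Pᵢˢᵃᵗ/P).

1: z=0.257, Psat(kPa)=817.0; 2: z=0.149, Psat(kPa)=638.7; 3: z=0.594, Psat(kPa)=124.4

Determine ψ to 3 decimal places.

Raoult's law: Kᵢ = Pᵢˢᵃᵗ/P = Pᵢˢᵃᵗ/242.5.
  K_1 = 817.0/242.5 = 3.36907, K_2 = 638.7/242.5 = 2.63381, K_3 = 124.4/242.5 = 0.51299
Material balance + equilibrium reduce to Σ zᵢ(Kᵢ−1)/(1+ψ(Kᵢ−1)) = 0.
Check two-phase: ΣzᵢKᵢ = 1.563 > 1 and Σzᵢ/Kᵢ = 1.291 > 1, so g(0) = 0.563 > 0 and g(1) = -0.291 < 0.
Newton iteration, ψ⁰ = 0.5:
  ψ = 0.500: g = 0.0303, g' = -0.669 → ψ = 0.545
  ψ = 0.545: g = 0.0005, g' = -0.647 → ψ = 0.546
Converged at ψ = 0.546.

ψ = 0.546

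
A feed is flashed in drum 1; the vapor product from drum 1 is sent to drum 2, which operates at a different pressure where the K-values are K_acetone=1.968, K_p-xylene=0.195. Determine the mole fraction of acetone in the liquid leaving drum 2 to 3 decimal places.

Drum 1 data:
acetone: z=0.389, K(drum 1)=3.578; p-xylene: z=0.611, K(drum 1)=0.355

Drum 1:
Binary case is linear: z₁(K₁−1)(1+ψ₁(K₂−1)) + z₂(K₂−1)(1+ψ₁(K₁−1)) = 0
⇒ ψ₁ = [z₁(K₁−1)+z₂(K₂−1)] / [−(K₁−1)(K₂−1)] = 0.6087/1.6628 = 0.366
Drum-1 compositions:
  acetone: x = 0.200, y = 0.716
  p-xylene: x = 0.800, y = 0.284
Drum-2 feed = drum-1 vapor: z₂ = (0.7160, 0.2840).
Drum 2:
Iterate (Newton) starting at ψ₂ = 0.69:
  ψ₂ = 0.690: g = -0.0986, g' = -1.172 → ψ₂ = 0.606
  ψ₂ = 0.606: g = -0.0093, g' = -0.968 → ψ₂ = 0.596
Converged at ψ₂ = 0.596.
  acetone: x = 0.454, y = 0.894
  p-xylene: x = 0.546, y = 0.106

x_acetone (drum 2) = 0.454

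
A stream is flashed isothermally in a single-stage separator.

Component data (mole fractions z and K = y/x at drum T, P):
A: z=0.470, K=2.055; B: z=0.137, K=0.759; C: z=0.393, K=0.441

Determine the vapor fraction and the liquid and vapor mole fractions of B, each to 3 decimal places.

ψ = 0.462, x_B = 0.154, y_B = 0.117

Rachford–Rice: g(ψ) = Σ zᵢ(Kᵢ−1)/(1+ψ(Kᵢ−1)) = 0.
Feasibility: ΣzᵢKᵢ = 1.243, Σzᵢ/Kᵢ = 1.300 — both > 1, two phases present.
Newton–Raphson from ψ = 0.69:
  ψ = 0.690: g = -0.1103, g' = -0.512 → ψ = 0.475
  ψ = 0.475: g = -0.0059, g' = -0.470 → ψ = 0.462
Converged at ψ = 0.462.
Compositions from xᵢ = zᵢ/(1+ψ(Kᵢ−1)), yᵢ = Kᵢxᵢ:
  A: x = 0.316, y = 0.649
  B: x = 0.154, y = 0.117
  C: x = 0.530, y = 0.234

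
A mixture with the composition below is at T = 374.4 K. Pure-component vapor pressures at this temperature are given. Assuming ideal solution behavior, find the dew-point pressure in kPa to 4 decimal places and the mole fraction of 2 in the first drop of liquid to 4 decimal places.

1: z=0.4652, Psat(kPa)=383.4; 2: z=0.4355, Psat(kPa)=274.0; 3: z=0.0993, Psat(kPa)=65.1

Pdew = 231.0474 kPa, x_2 = 0.3672

At the dew point ψ → 1, so Σzᵢ/Kᵢ = 1 with Kᵢ = Pᵢˢᵃᵗ/P ⇒ 1/P = Σzᵢ/Pᵢˢᵃᵗ.
1/P = 0.4652/383.4 + 0.4355/274.0 + 0.0993/65.1 = 0.0043281 ⇒ P = 231.0474 kPa
xᵢ = zᵢP/Pᵢˢᵃᵗ ⇒ x_2 = 0.4355·231.0474/274.0 = 0.3672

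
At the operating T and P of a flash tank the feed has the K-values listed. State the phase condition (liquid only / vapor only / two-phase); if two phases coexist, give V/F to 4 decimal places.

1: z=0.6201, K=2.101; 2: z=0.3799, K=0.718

ΣzᵢKᵢ = 1.5756; Σzᵢ/Kᵢ = 0.8243.
Since Σzᵢ/Kᵢ < 1 the mixture is above its dew point — single vapor phase.

vapor only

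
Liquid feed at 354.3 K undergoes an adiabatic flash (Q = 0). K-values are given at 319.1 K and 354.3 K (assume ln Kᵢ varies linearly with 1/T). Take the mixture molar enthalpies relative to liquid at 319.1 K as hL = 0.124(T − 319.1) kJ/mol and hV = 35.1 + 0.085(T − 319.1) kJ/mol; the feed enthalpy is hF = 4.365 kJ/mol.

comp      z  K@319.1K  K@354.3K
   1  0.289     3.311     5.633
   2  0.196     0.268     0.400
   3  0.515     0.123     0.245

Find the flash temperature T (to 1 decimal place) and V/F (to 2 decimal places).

Adiabatic flash: solve Rachford–Rice at each trial T, then check hF = ψ·hV(T) + (1−ψ)·hL(T).
  T = 319.1 K: K = (3.311, 0.268, 0.123), RR gives ψ = 0.038, H_out = 1.318 kJ/mol
  T = 354.3 K: K = (5.633, 0.400, 0.245), RR gives ψ = 0.251, H_out = 12.846 kJ/mol
  T = 336.7 K: K = (4.379, 0.331, 0.177), RR gives ψ = 0.159, H_out = 7.666 kJ/mol
  T = 327.9 K: K = (3.822, 0.299, 0.148), RR gives ψ = 0.104, H_out = 4.722 kJ/mol
  T = 323.5 K: K = (3.561, 0.283, 0.135), RR gives ψ = 0.073, H_out = 3.093 kJ/mol
  T = 325.7 K: K = (3.690, 0.291, 0.142), RR gives ψ = 0.089, H_out = 3.923 kJ/mol
Linear interpolation between T = 325.7 (H_out = 3.923) and T = 327.9 (H_out = 4.722) on hF = 4.365 gives T ≈ 326.9 K, at which ψ = 0.10.

T = 326.9 K, V/F = 0.10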